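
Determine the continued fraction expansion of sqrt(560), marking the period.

[23; (1, 1, 1, 46)]

Write x_i = (sqrt(560) + m_i)/d_i with (m_0, d_0) = (0, 1). a_0 = floor(sqrt(560)) = 23, since 23^2 = 529 <= 560 < 576 = 24^2.
Iterate m_{i+1} = d_i*a_i - m_i, d_{i+1} = (560 - m_{i+1}^2)/d_i, a_{i+1} = floor((a_0 + m_{i+1})/d_{i+1}):
  m_1 = 1*23 - 0 = 23, d_1 = (560 - 23^2)/1 = 31/1 = 31, a_1 = floor((23 + 23)/31) = 1.
  m_2 = 31*1 - 23 = 8, d_2 = (560 - 8^2)/31 = 496/31 = 16, a_2 = floor((23 + 8)/16) = 1.
  m_3 = 16*1 - 8 = 8, d_3 = (560 - 8^2)/16 = 496/16 = 31, a_3 = floor((23 + 8)/31) = 1.
  m_4 = 31*1 - 8 = 23, d_4 = (560 - 23^2)/31 = 31/31 = 1, a_4 = floor((23 + 23)/1) = 46.
  m_5 = 1*46 - 23 = 23, d_5 = (560 - 23^2)/1 = 31/1 = 31: (m_5, d_5) = (m_1, d_1) = (23, 31), so from here the quotients repeat a_1, ..., a_4; the period length is 4.
Hence the expansion of sqrt(560) is a_0 = 23 followed by the repeating block 1, 1, 1, 46 (period 4).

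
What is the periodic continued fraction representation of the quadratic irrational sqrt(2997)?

[54; (1, 2, 1, 11, 2, 2, 2, 11, 1, 2, 1, 108)]

Write x_i = (sqrt(2997) + m_i)/d_i with (m_0, d_0) = (0, 1). a_0 = floor(sqrt(2997)) = 54, since 54^2 = 2916 <= 2997 < 3025 = 55^2.
Iterate m_{i+1} = d_i*a_i - m_i, d_{i+1} = (2997 - m_{i+1}^2)/d_i, a_{i+1} = floor((a_0 + m_{i+1})/d_{i+1}):
  m_1 = 1*54 - 0 = 54, d_1 = (2997 - 54^2)/1 = 81/1 = 81, a_1 = floor((54 + 54)/81) = 1.
  m_2 = 81*1 - 54 = 27, d_2 = (2997 - 27^2)/81 = 2268/81 = 28, a_2 = floor((54 + 27)/28) = 2.
  m_3 = 28*2 - 27 = 29, d_3 = (2997 - 29^2)/28 = 2156/28 = 77, a_3 = floor((54 + 29)/77) = 1.
  m_4 = 77*1 - 29 = 48, d_4 = (2997 - 48^2)/77 = 693/77 = 9, a_4 = floor((54 + 48)/9) = 11.
  m_5 = 9*11 - 48 = 51, d_5 = (2997 - 51^2)/9 = 396/9 = 44, a_5 = floor((54 + 51)/44) = 2.
  m_6 = 44*2 - 51 = 37, d_6 = (2997 - 37^2)/44 = 1628/44 = 37, a_6 = floor((54 + 37)/37) = 2.
  m_7 = 37*2 - 37 = 37, d_7 = (2997 - 37^2)/37 = 1628/37 = 44, a_7 = floor((54 + 37)/44) = 2.
  m_8 = 44*2 - 37 = 51, d_8 = (2997 - 51^2)/44 = 396/44 = 9, a_8 = floor((54 + 51)/9) = 11.
  m_9 = 9*11 - 51 = 48, d_9 = (2997 - 48^2)/9 = 693/9 = 77, a_9 = floor((54 + 48)/77) = 1.
  m_10 = 77*1 - 48 = 29, d_10 = (2997 - 29^2)/77 = 2156/77 = 28, a_10 = floor((54 + 29)/28) = 2.
  m_11 = 28*2 - 29 = 27, d_11 = (2997 - 27^2)/28 = 2268/28 = 81, a_11 = floor((54 + 27)/81) = 1.
  m_12 = 81*1 - 27 = 54, d_12 = (2997 - 54^2)/81 = 81/81 = 1, a_12 = floor((54 + 54)/1) = 108.
  m_13 = 1*108 - 54 = 54, d_13 = (2997 - 54^2)/1 = 81/1 = 81: (m_13, d_13) = (m_1, d_1) = (54, 81), so from here the quotients repeat a_1, ..., a_12; the period length is 12.
Hence the expansion of sqrt(2997) is a_0 = 54 followed by the repeating block 1, 2, 1, 11, 2, 2, 2, 11, 1, 2, 1, 108 (period 12).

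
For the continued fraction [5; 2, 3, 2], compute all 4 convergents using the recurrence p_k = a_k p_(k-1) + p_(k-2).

5/1, 11/2, 38/7, 87/16

Using the convergent recurrence p_i = a_i*p_{i-1} + p_{i-2}, q_i = a_i*q_{i-1} + q_{i-2} with p_{-2}=0, p_{-1}=1, q_{-2}=1, q_{-1}=0:
  i=0: a_0=5, p_0 = 5*1 + 0 = 5, q_0 = 5*0 + 1 = 1.
  i=1: a_1=2, p_1 = 2*5 + 1 = 11, q_1 = 2*1 + 0 = 2.
  i=2: a_2=3, p_2 = 3*11 + 5 = 38, q_2 = 3*2 + 1 = 7.
  i=3: a_3=2, p_3 = 2*38 + 11 = 87, q_3 = 2*7 + 2 = 16.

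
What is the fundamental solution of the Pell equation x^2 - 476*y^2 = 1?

(x, y) = (28799, 1320)

First expand sqrt(476) as a continued fraction. With x_i = (sqrt(476) + m_i)/d_i and (m_0, d_0) = (0, 1): a_0 = floor(sqrt(476)) = 21, since 21^2 = 441 <= 476 < 484 = 22^2.
Iterate m_{i+1} = d_i*a_i - m_i, d_{i+1} = (476 - m_{i+1}^2)/d_i, a_{i+1} = floor((a_0 + m_{i+1})/d_{i+1}):
  m_1 = 1*21 - 0 = 21, d_1 = (476 - 21^2)/1 = 35/1 = 35, a_1 = floor((21 + 21)/35) = 1.
  m_2 = 35*1 - 21 = 14, d_2 = (476 - 14^2)/35 = 280/35 = 8, a_2 = floor((21 + 14)/8) = 4.
  m_3 = 8*4 - 14 = 18, d_3 = (476 - 18^2)/8 = 152/8 = 19, a_3 = floor((21 + 18)/19) = 2.
  m_4 = 19*2 - 18 = 20, d_4 = (476 - 20^2)/19 = 76/19 = 4, a_4 = floor((21 + 20)/4) = 10.
  m_5 = 4*10 - 20 = 20, d_5 = (476 - 20^2)/4 = 76/4 = 19, a_5 = floor((21 + 20)/19) = 2.
  m_6 = 19*2 - 20 = 18, d_6 = (476 - 18^2)/19 = 152/19 = 8, a_6 = floor((21 + 18)/8) = 4.
  m_7 = 8*4 - 18 = 14, d_7 = (476 - 14^2)/8 = 280/8 = 35, a_7 = floor((21 + 14)/35) = 1.
  m_8 = 35*1 - 14 = 21, d_8 = (476 - 21^2)/35 = 35/35 = 1, a_8 = floor((21 + 21)/1) = 42.
  m_9 = 1*42 - 21 = 21, d_9 = (476 - 21^2)/1 = 35/1 = 35: (m_9, d_9) = (m_1, d_1) = (21, 35), so from here the quotients repeat a_1, ..., a_8; the period length is 8.
So sqrt(476) = [21; (1, 4, 2, 10, 2, 4, 1, 42)] with period length k = 8.
k is even, so the fundamental solution of x^2 - 476y^2 = 1 is (p_{k-1}, q_{k-1}) = (p_7, q_7); compute convergents through index 7.
Convergents (p_i = a_i*p_{i-1} + p_{i-2}, q_i = a_i*q_{i-1} + q_{i-2} with p_{-2}=0, p_{-1}=1, q_{-2}=1, q_{-1}=0):
  i=0: a_0=21, p_0 = 21*1 + 0 = 21, q_0 = 21*0 + 1 = 1.
  i=1: a_1=1, p_1 = 1*21 + 1 = 22, q_1 = 1*1 + 0 = 1.
  i=2: a_2=4, p_2 = 4*22 + 21 = 109, q_2 = 4*1 + 1 = 5.
  i=3: a_3=2, p_3 = 2*109 + 22 = 240, q_3 = 2*5 + 1 = 11.
  i=4: a_4=10, p_4 = 10*240 + 109 = 2509, q_4 = 10*11 + 5 = 115.
  i=5: a_5=2, p_5 = 2*2509 + 240 = 5258, q_5 = 2*115 + 11 = 241.
  i=6: a_6=4, p_6 = 4*5258 + 2509 = 23541, q_6 = 4*241 + 115 = 1079.
  i=7: a_7=1, p_7 = 1*23541 + 5258 = 28799, q_7 = 1*1079 + 241 = 1320.
Check: 28799^2 - 476*1320^2 = 829382401 - 829382400 = 1, so (x, y) = (28799, 1320) solves the equation, and by the theorem it is the least positive solution.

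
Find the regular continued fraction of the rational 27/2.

Run the Euclidean algorithm on 27 and 2; the successive quotients are the partial quotients a_0, a_1, ... (each step inverts the fractional part left over by the previous one):
  27 = 13*2 + 1, so a_0 = 13.
  2 = 2*1 + 0, so a_1 = 2.
The remainder reaches 0 after 2 divisions, so the expansion has 2 partial quotients, read off in order.

[13; 2]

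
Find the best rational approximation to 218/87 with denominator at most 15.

Expand x = 218/87 as a continued fraction with the Euclidean algorithm:
  218 = 2*87 + 44, so a_0 = 2.
  87 = 1*44 + 43, so a_1 = 1.
  44 = 1*43 + 1, so a_2 = 1.
  43 = 43*1 + 0, so a_3 = 43.
so x = [2; 1, 1, 43].
Convergents (p_i = a_i*p_{i-1} + p_{i-2}, q_i = a_i*q_{i-1} + q_{i-2} with p_{-2}=0, p_{-1}=1, q_{-2}=1, q_{-1}=0), until the denominator exceeds 15:
  i=0: a_0=2, p_0 = 2*1 + 0 = 2, q_0 = 2*0 + 1 = 1.
  i=1: a_1=1, p_1 = 1*2 + 1 = 3, q_1 = 1*1 + 0 = 1.
  i=2: a_2=1, p_2 = 1*3 + 2 = 5, q_2 = 1*1 + 1 = 2.
  i=3: a_3=43, p_3 = 43*5 + 3 = 218, q_3 = 43*2 + 1 = 87.
q_3 = 87 > 15, so the last convergent with denominator <= 15 is p_2/q_2 = 5/2.
The closest fraction with denominator <= 15 is either p_2/q_2 or the intermediate fraction (k*p_2 + p_1)/(k*q_2 + q_1) with the largest k >= 1 whose denominator stays <= 15; these approach x as k grows, and every other convergent or intermediate fraction in range is farther away.
Largest k: floor((15 - q_1)/q_2) = floor((15 - 1)/2) = 7.
That gives (7*5 + 3)/(7*2 + 1) = 38/15.
Compare the errors: |x - 5/2| = |218*2 - 5*87|/(87*2) = 1/174, and |x - 38/15| = |218*15 - 38*87|/(87*15) = 36/1305.
Cross-multiplying, 1*1305 = 1305 < 6264 = 36*174, so 1/174 is smaller: the convergent 5/2 is closer to x than 38/15.

5/2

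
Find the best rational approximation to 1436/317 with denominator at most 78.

Expand x = 1436/317 as a continued fraction with the Euclidean algorithm:
  1436 = 4*317 + 168, so a_0 = 4.
  317 = 1*168 + 149, so a_1 = 1.
  168 = 1*149 + 19, so a_2 = 1.
  149 = 7*19 + 16, so a_3 = 7.
  19 = 1*16 + 3, so a_4 = 1.
  16 = 5*3 + 1, so a_5 = 5.
  3 = 3*1 + 0, so a_6 = 3.
so x = [4; 1, 1, 7, 1, 5, 3].
Convergents (p_i = a_i*p_{i-1} + p_{i-2}, q_i = a_i*q_{i-1} + q_{i-2} with p_{-2}=0, p_{-1}=1, q_{-2}=1, q_{-1}=0), until the denominator exceeds 78:
  i=0: a_0=4, p_0 = 4*1 + 0 = 4, q_0 = 4*0 + 1 = 1.
  i=1: a_1=1, p_1 = 1*4 + 1 = 5, q_1 = 1*1 + 0 = 1.
  i=2: a_2=1, p_2 = 1*5 + 4 = 9, q_2 = 1*1 + 1 = 2.
  i=3: a_3=7, p_3 = 7*9 + 5 = 68, q_3 = 7*2 + 1 = 15.
  i=4: a_4=1, p_4 = 1*68 + 9 = 77, q_4 = 1*15 + 2 = 17.
  i=5: a_5=5, p_5 = 5*77 + 68 = 453, q_5 = 5*17 + 15 = 100.
q_5 = 100 > 78, so the last convergent with denominator <= 78 is p_4/q_4 = 77/17.
The closest fraction with denominator <= 78 is either p_4/q_4 or the intermediate fraction (k*p_4 + p_3)/(k*q_4 + q_3) with the largest k >= 1 whose denominator stays <= 78; these approach x as k grows, and every other convergent or intermediate fraction in range is farther away.
Largest k: floor((78 - q_3)/q_4) = floor((78 - 15)/17) = 3.
That gives (3*77 + 68)/(3*17 + 15) = 299/66.
Compare the errors: |x - 77/17| = |1436*17 - 77*317|/(317*17) = 3/5389, and |x - 299/66| = |1436*66 - 299*317|/(317*66) = 7/20922.
Cross-multiplying, 7*5389 = 37723 < 62766 = 3*20922, so 7/20922 is smaller: the intermediate fraction 299/66 is closer to x than 77/17.

299/66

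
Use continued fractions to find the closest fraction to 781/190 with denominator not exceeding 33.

Expand x = 781/190 as a continued fraction with the Euclidean algorithm:
  781 = 4*190 + 21, so a_0 = 4.
  190 = 9*21 + 1, so a_1 = 9.
  21 = 21*1 + 0, so a_2 = 21.
so x = [4; 9, 21].
Convergents (p_i = a_i*p_{i-1} + p_{i-2}, q_i = a_i*q_{i-1} + q_{i-2} with p_{-2}=0, p_{-1}=1, q_{-2}=1, q_{-1}=0), until the denominator exceeds 33:
  i=0: a_0=4, p_0 = 4*1 + 0 = 4, q_0 = 4*0 + 1 = 1.
  i=1: a_1=9, p_1 = 9*4 + 1 = 37, q_1 = 9*1 + 0 = 9.
  i=2: a_2=21, p_2 = 21*37 + 4 = 781, q_2 = 21*9 + 1 = 190.
q_2 = 190 > 33, so the last convergent with denominator <= 33 is p_1/q_1 = 37/9.
The closest fraction with denominator <= 33 is either p_1/q_1 or the intermediate fraction (k*p_1 + p_0)/(k*q_1 + q_0) with the largest k >= 1 whose denominator stays <= 33; these approach x as k grows, and every other convergent or intermediate fraction in range is farther away.
Largest k: floor((33 - q_0)/q_1) = floor((33 - 1)/9) = 3.
That gives (3*37 + 4)/(3*9 + 1) = 115/28.
Compare the errors: |x - 37/9| = |781*9 - 37*190|/(190*9) = 1/1710, and |x - 115/28| = |781*28 - 115*190|/(190*28) = 18/5320.
Cross-multiplying, 1*5320 = 5320 < 30780 = 18*1710, so 1/1710 is smaller: the convergent 37/9 is closer to x than 115/28.

37/9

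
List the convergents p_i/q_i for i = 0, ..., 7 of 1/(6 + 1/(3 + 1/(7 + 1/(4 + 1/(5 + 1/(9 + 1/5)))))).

0/1, 1/6, 3/19, 22/139, 91/575, 477/3014, 4384/27701, 22397/141519

Using the convergent recurrence p_i = a_i*p_{i-1} + p_{i-2}, q_i = a_i*q_{i-1} + q_{i-2} with p_{-2}=0, p_{-1}=1, q_{-2}=1, q_{-1}=0:
  i=0: a_0=0, p_0 = 0*1 + 0 = 0, q_0 = 0*0 + 1 = 1.
  i=1: a_1=6, p_1 = 6*0 + 1 = 1, q_1 = 6*1 + 0 = 6.
  i=2: a_2=3, p_2 = 3*1 + 0 = 3, q_2 = 3*6 + 1 = 19.
  i=3: a_3=7, p_3 = 7*3 + 1 = 22, q_3 = 7*19 + 6 = 139.
  i=4: a_4=4, p_4 = 4*22 + 3 = 91, q_4 = 4*139 + 19 = 575.
  i=5: a_5=5, p_5 = 5*91 + 22 = 477, q_5 = 5*575 + 139 = 3014.
  i=6: a_6=9, p_6 = 9*477 + 91 = 4384, q_6 = 9*3014 + 575 = 27701.
  i=7: a_7=5, p_7 = 5*4384 + 477 = 22397, q_7 = 5*27701 + 3014 = 141519.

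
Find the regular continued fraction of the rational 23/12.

Run the Euclidean algorithm on 23 and 12; the successive quotients are the partial quotients a_0, a_1, ... (each step inverts the fractional part left over by the previous one):
  23 = 1*12 + 11, so a_0 = 1.
  12 = 1*11 + 1, so a_1 = 1.
  11 = 11*1 + 0, so a_2 = 11.
The remainder reaches 0 after 3 divisions, so the expansion has 3 partial quotients, read off in order.

[1; 1, 11]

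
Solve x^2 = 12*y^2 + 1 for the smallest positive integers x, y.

First expand sqrt(12) as a continued fraction. With x_i = (sqrt(12) + m_i)/d_i and (m_0, d_0) = (0, 1): a_0 = floor(sqrt(12)) = 3, since 3^2 = 9 <= 12 < 16 = 4^2.
Iterate m_{i+1} = d_i*a_i - m_i, d_{i+1} = (12 - m_{i+1}^2)/d_i, a_{i+1} = floor((a_0 + m_{i+1})/d_{i+1}):
  m_1 = 1*3 - 0 = 3, d_1 = (12 - 3^2)/1 = 3/1 = 3, a_1 = floor((3 + 3)/3) = 2.
  m_2 = 3*2 - 3 = 3, d_2 = (12 - 3^2)/3 = 3/3 = 1, a_2 = floor((3 + 3)/1) = 6.
  m_3 = 1*6 - 3 = 3, d_3 = (12 - 3^2)/1 = 3/1 = 3: (m_3, d_3) = (m_1, d_1) = (3, 3), so from here the quotients repeat a_1, a_2; the period length is 2.
So sqrt(12) = [3; (2, 6)] with period length k = 2.
k is even, so the fundamental solution of x^2 - 12y^2 = 1 is (p_{k-1}, q_{k-1}) = (p_1, q_1); compute convergents through index 1.
Convergents (p_i = a_i*p_{i-1} + p_{i-2}, q_i = a_i*q_{i-1} + q_{i-2} with p_{-2}=0, p_{-1}=1, q_{-2}=1, q_{-1}=0):
  i=0: a_0=3, p_0 = 3*1 + 0 = 3, q_0 = 3*0 + 1 = 1.
  i=1: a_1=2, p_1 = 2*3 + 1 = 7, q_1 = 2*1 + 0 = 2.
Check: 7^2 - 12*2^2 = 49 - 48 = 1, so (x, y) = (7, 2) solves the equation, and by the theorem it is the least positive solution.

(x, y) = (7, 2)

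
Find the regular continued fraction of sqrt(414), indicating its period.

Write x_i = (sqrt(414) + m_i)/d_i with (m_0, d_0) = (0, 1). a_0 = floor(sqrt(414)) = 20, since 20^2 = 400 <= 414 < 441 = 21^2.
Iterate m_{i+1} = d_i*a_i - m_i, d_{i+1} = (414 - m_{i+1}^2)/d_i, a_{i+1} = floor((a_0 + m_{i+1})/d_{i+1}):
  m_1 = 1*20 - 0 = 20, d_1 = (414 - 20^2)/1 = 14/1 = 14, a_1 = floor((20 + 20)/14) = 2.
  m_2 = 14*2 - 20 = 8, d_2 = (414 - 8^2)/14 = 350/14 = 25, a_2 = floor((20 + 8)/25) = 1.
  m_3 = 25*1 - 8 = 17, d_3 = (414 - 17^2)/25 = 125/25 = 5, a_3 = floor((20 + 17)/5) = 7.
  m_4 = 5*7 - 17 = 18, d_4 = (414 - 18^2)/5 = 90/5 = 18, a_4 = floor((20 + 18)/18) = 2.
  m_5 = 18*2 - 18 = 18, d_5 = (414 - 18^2)/18 = 90/18 = 5, a_5 = floor((20 + 18)/5) = 7.
  m_6 = 5*7 - 18 = 17, d_6 = (414 - 17^2)/5 = 125/5 = 25, a_6 = floor((20 + 17)/25) = 1.
  m_7 = 25*1 - 17 = 8, d_7 = (414 - 8^2)/25 = 350/25 = 14, a_7 = floor((20 + 8)/14) = 2.
  m_8 = 14*2 - 8 = 20, d_8 = (414 - 20^2)/14 = 14/14 = 1, a_8 = floor((20 + 20)/1) = 40.
  m_9 = 1*40 - 20 = 20, d_9 = (414 - 20^2)/1 = 14/1 = 14: (m_9, d_9) = (m_1, d_1) = (20, 14), so from here the quotients repeat a_1, ..., a_8; the period length is 8.
Hence the expansion of sqrt(414) is a_0 = 20 followed by the repeating block 2, 1, 7, 2, 7, 1, 2, 40 (period 8).

[20; (2, 1, 7, 2, 7, 1, 2, 40)]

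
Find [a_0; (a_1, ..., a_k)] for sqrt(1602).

Write x_i = (sqrt(1602) + m_i)/d_i with (m_0, d_0) = (0, 1). a_0 = floor(sqrt(1602)) = 40, since 40^2 = 1600 <= 1602 < 1681 = 41^2.
Iterate m_{i+1} = d_i*a_i - m_i, d_{i+1} = (1602 - m_{i+1}^2)/d_i, a_{i+1} = floor((a_0 + m_{i+1})/d_{i+1}):
  m_1 = 1*40 - 0 = 40, d_1 = (1602 - 40^2)/1 = 2/1 = 2, a_1 = floor((40 + 40)/2) = 40.
  m_2 = 2*40 - 40 = 40, d_2 = (1602 - 40^2)/2 = 2/2 = 1, a_2 = floor((40 + 40)/1) = 80.
  m_3 = 1*80 - 40 = 40, d_3 = (1602 - 40^2)/1 = 2/1 = 2: (m_3, d_3) = (m_1, d_1) = (40, 2), so from here the quotients repeat a_1, a_2; the period length is 2.
Hence the expansion of sqrt(1602) is a_0 = 40 followed by the repeating block 40, 80 (period 2).

[40; (40, 80)]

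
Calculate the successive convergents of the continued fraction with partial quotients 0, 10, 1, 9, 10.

0/1, 1/10, 1/11, 10/109, 101/1101

Using the convergent recurrence p_i = a_i*p_{i-1} + p_{i-2}, q_i = a_i*q_{i-1} + q_{i-2} with p_{-2}=0, p_{-1}=1, q_{-2}=1, q_{-1}=0:
  i=0: a_0=0, p_0 = 0*1 + 0 = 0, q_0 = 0*0 + 1 = 1.
  i=1: a_1=10, p_1 = 10*0 + 1 = 1, q_1 = 10*1 + 0 = 10.
  i=2: a_2=1, p_2 = 1*1 + 0 = 1, q_2 = 1*10 + 1 = 11.
  i=3: a_3=9, p_3 = 9*1 + 1 = 10, q_3 = 9*11 + 10 = 109.
  i=4: a_4=10, p_4 = 10*10 + 1 = 101, q_4 = 10*109 + 11 = 1101.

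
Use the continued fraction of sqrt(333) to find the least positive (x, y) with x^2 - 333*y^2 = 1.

(x, y) = (73, 4)

First expand sqrt(333) as a continued fraction. With x_i = (sqrt(333) + m_i)/d_i and (m_0, d_0) = (0, 1): a_0 = floor(sqrt(333)) = 18, since 18^2 = 324 <= 333 < 361 = 19^2.
Iterate m_{i+1} = d_i*a_i - m_i, d_{i+1} = (333 - m_{i+1}^2)/d_i, a_{i+1} = floor((a_0 + m_{i+1})/d_{i+1}):
  m_1 = 1*18 - 0 = 18, d_1 = (333 - 18^2)/1 = 9/1 = 9, a_1 = floor((18 + 18)/9) = 4.
  m_2 = 9*4 - 18 = 18, d_2 = (333 - 18^2)/9 = 9/9 = 1, a_2 = floor((18 + 18)/1) = 36.
  m_3 = 1*36 - 18 = 18, d_3 = (333 - 18^2)/1 = 9/1 = 9: (m_3, d_3) = (m_1, d_1) = (18, 9), so from here the quotients repeat a_1, a_2; the period length is 2.
So sqrt(333) = [18; (4, 36)] with period length k = 2.
k is even, so the fundamental solution of x^2 - 333y^2 = 1 is (p_{k-1}, q_{k-1}) = (p_1, q_1); compute convergents through index 1.
Convergents (p_i = a_i*p_{i-1} + p_{i-2}, q_i = a_i*q_{i-1} + q_{i-2} with p_{-2}=0, p_{-1}=1, q_{-2}=1, q_{-1}=0):
  i=0: a_0=18, p_0 = 18*1 + 0 = 18, q_0 = 18*0 + 1 = 1.
  i=1: a_1=4, p_1 = 4*18 + 1 = 73, q_1 = 4*1 + 0 = 4.
Check: 73^2 - 333*4^2 = 5329 - 5328 = 1, so (x, y) = (73, 4) solves the equation, and by the theorem it is the least positive solution.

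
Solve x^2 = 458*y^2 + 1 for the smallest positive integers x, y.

First expand sqrt(458) as a continued fraction. With x_i = (sqrt(458) + m_i)/d_i and (m_0, d_0) = (0, 1): a_0 = floor(sqrt(458)) = 21, since 21^2 = 441 <= 458 < 484 = 22^2.
Iterate m_{i+1} = d_i*a_i - m_i, d_{i+1} = (458 - m_{i+1}^2)/d_i, a_{i+1} = floor((a_0 + m_{i+1})/d_{i+1}):
  m_1 = 1*21 - 0 = 21, d_1 = (458 - 21^2)/1 = 17/1 = 17, a_1 = floor((21 + 21)/17) = 2.
  m_2 = 17*2 - 21 = 13, d_2 = (458 - 13^2)/17 = 289/17 = 17, a_2 = floor((21 + 13)/17) = 2.
  m_3 = 17*2 - 13 = 21, d_3 = (458 - 21^2)/17 = 17/17 = 1, a_3 = floor((21 + 21)/1) = 42.
  m_4 = 1*42 - 21 = 21, d_4 = (458 - 21^2)/1 = 17/1 = 17: (m_4, d_4) = (m_1, d_1) = (21, 17), so from here the quotients repeat a_1, ..., a_3; the period length is 3.
So sqrt(458) = [21; (2, 2, 42)] with period length k = 3.
k is odd, so (p_{k-1}, q_{k-1}) only solves x^2 - 458y^2 = -1 and the fundamental solution of x^2 - 458y^2 = 1 is (p_{2k-1}, q_{2k-1}) = (p_5, q_5); compute convergents through index 5, running through the period twice.
Convergents (p_i = a_i*p_{i-1} + p_{i-2}, q_i = a_i*q_{i-1} + q_{i-2} with p_{-2}=0, p_{-1}=1, q_{-2}=1, q_{-1}=0):
  i=0: a_0=21, p_0 = 21*1 + 0 = 21, q_0 = 21*0 + 1 = 1.
  i=1: a_1=2, p_1 = 2*21 + 1 = 43, q_1 = 2*1 + 0 = 2.
  i=2: a_2=2, p_2 = 2*43 + 21 = 107, q_2 = 2*2 + 1 = 5.
  i=3: a_3=42, p_3 = 42*107 + 43 = 4537, q_3 = 42*5 + 2 = 212.
  i=4: a_4=2, p_4 = 2*4537 + 107 = 9181, q_4 = 2*212 + 5 = 429.
  i=5: a_5=2, p_5 = 2*9181 + 4537 = 22899, q_5 = 2*429 + 212 = 1070.
Indeed p_2^2 - 458*q_2^2 = 11449 - 11450 = -1, not +1.
Check: 22899^2 - 458*1070^2 = 524364201 - 524364200 = 1, so (x, y) = (22899, 1070) solves the equation, and by the theorem it is the least positive solution.

(x, y) = (22899, 1070)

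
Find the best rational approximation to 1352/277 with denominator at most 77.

Expand x = 1352/277 as a continued fraction with the Euclidean algorithm:
  1352 = 4*277 + 244, so a_0 = 4.
  277 = 1*244 + 33, so a_1 = 1.
  244 = 7*33 + 13, so a_2 = 7.
  33 = 2*13 + 7, so a_3 = 2.
  13 = 1*7 + 6, so a_4 = 1.
  7 = 1*6 + 1, so a_5 = 1.
  6 = 6*1 + 0, so a_6 = 6.
so x = [4; 1, 7, 2, 1, 1, 6].
Convergents (p_i = a_i*p_{i-1} + p_{i-2}, q_i = a_i*q_{i-1} + q_{i-2} with p_{-2}=0, p_{-1}=1, q_{-2}=1, q_{-1}=0), until the denominator exceeds 77:
  i=0: a_0=4, p_0 = 4*1 + 0 = 4, q_0 = 4*0 + 1 = 1.
  i=1: a_1=1, p_1 = 1*4 + 1 = 5, q_1 = 1*1 + 0 = 1.
  i=2: a_2=7, p_2 = 7*5 + 4 = 39, q_2 = 7*1 + 1 = 8.
  i=3: a_3=2, p_3 = 2*39 + 5 = 83, q_3 = 2*8 + 1 = 17.
  i=4: a_4=1, p_4 = 1*83 + 39 = 122, q_4 = 1*17 + 8 = 25.
  i=5: a_5=1, p_5 = 1*122 + 83 = 205, q_5 = 1*25 + 17 = 42.
  i=6: a_6=6, p_6 = 6*205 + 122 = 1352, q_6 = 6*42 + 25 = 277.
q_6 = 277 > 77, so the last convergent with denominator <= 77 is p_5/q_5 = 205/42.
The closest fraction with denominator <= 77 is either p_5/q_5 or the intermediate fraction (k*p_5 + p_4)/(k*q_5 + q_4) with the largest k >= 1 whose denominator stays <= 77; these approach x as k grows, and every other convergent or intermediate fraction in range is farther away.
Largest k: floor((77 - q_4)/q_5) = floor((77 - 25)/42) = 1.
That gives (1*205 + 122)/(1*42 + 25) = 327/67.
Compare the errors: |x - 205/42| = |1352*42 - 205*277|/(277*42) = 1/11634, and |x - 327/67| = |1352*67 - 327*277|/(277*67) = 5/18559.
Cross-multiplying, 1*18559 = 18559 < 58170 = 5*11634, so 1/11634 is smaller: the convergent 205/42 is closer to x than 327/67.

205/42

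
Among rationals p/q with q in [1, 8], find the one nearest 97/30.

13/4

Expand x = 97/30 as a continued fraction with the Euclidean algorithm:
  97 = 3*30 + 7, so a_0 = 3.
  30 = 4*7 + 2, so a_1 = 4.
  7 = 3*2 + 1, so a_2 = 3.
  2 = 2*1 + 0, so a_3 = 2.
so x = [3; 4, 3, 2].
Convergents (p_i = a_i*p_{i-1} + p_{i-2}, q_i = a_i*q_{i-1} + q_{i-2} with p_{-2}=0, p_{-1}=1, q_{-2}=1, q_{-1}=0), until the denominator exceeds 8:
  i=0: a_0=3, p_0 = 3*1 + 0 = 3, q_0 = 3*0 + 1 = 1.
  i=1: a_1=4, p_1 = 4*3 + 1 = 13, q_1 = 4*1 + 0 = 4.
  i=2: a_2=3, p_2 = 3*13 + 3 = 42, q_2 = 3*4 + 1 = 13.
q_2 = 13 > 8, so the last convergent with denominator <= 8 is p_1/q_1 = 13/4.
The closest fraction with denominator <= 8 is either p_1/q_1 or the intermediate fraction (k*p_1 + p_0)/(k*q_1 + q_0) with the largest k >= 1 whose denominator stays <= 8; these approach x as k grows, and every other convergent or intermediate fraction in range is farther away.
Largest k: floor((8 - q_0)/q_1) = floor((8 - 1)/4) = 1.
That gives (1*13 + 3)/(1*4 + 1) = 16/5.
Compare the errors: |x - 13/4| = |97*4 - 13*30|/(30*4) = 2/120, and |x - 16/5| = |97*5 - 16*30|/(30*5) = 5/150.
Cross-multiplying, 2*150 = 300 < 600 = 5*120, so 2/120 is smaller: the convergent 13/4 is closer to x than 16/5.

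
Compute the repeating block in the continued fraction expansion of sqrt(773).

Write x_i = (sqrt(773) + m_i)/d_i with (m_0, d_0) = (0, 1). a_0 = floor(sqrt(773)) = 27, since 27^2 = 729 <= 773 < 784 = 28^2.
Iterate m_{i+1} = d_i*a_i - m_i, d_{i+1} = (773 - m_{i+1}^2)/d_i, a_{i+1} = floor((a_0 + m_{i+1})/d_{i+1}):
  m_1 = 1*27 - 0 = 27, d_1 = (773 - 27^2)/1 = 44/1 = 44, a_1 = floor((27 + 27)/44) = 1.
  m_2 = 44*1 - 27 = 17, d_2 = (773 - 17^2)/44 = 484/44 = 11, a_2 = floor((27 + 17)/11) = 4.
  m_3 = 11*4 - 17 = 27, d_3 = (773 - 27^2)/11 = 44/11 = 4, a_3 = floor((27 + 27)/4) = 13.
  m_4 = 4*13 - 27 = 25, d_4 = (773 - 25^2)/4 = 148/4 = 37, a_4 = floor((27 + 25)/37) = 1.
  m_5 = 37*1 - 25 = 12, d_5 = (773 - 12^2)/37 = 629/37 = 17, a_5 = floor((27 + 12)/17) = 2.
  m_6 = 17*2 - 12 = 22, d_6 = (773 - 22^2)/17 = 289/17 = 17, a_6 = floor((27 + 22)/17) = 2.
  m_7 = 17*2 - 22 = 12, d_7 = (773 - 12^2)/17 = 629/17 = 37, a_7 = floor((27 + 12)/37) = 1.
  m_8 = 37*1 - 12 = 25, d_8 = (773 - 25^2)/37 = 148/37 = 4, a_8 = floor((27 + 25)/4) = 13.
  m_9 = 4*13 - 25 = 27, d_9 = (773 - 27^2)/4 = 44/4 = 11, a_9 = floor((27 + 27)/11) = 4.
  m_10 = 11*4 - 27 = 17, d_10 = (773 - 17^2)/11 = 484/11 = 44, a_10 = floor((27 + 17)/44) = 1.
  m_11 = 44*1 - 17 = 27, d_11 = (773 - 27^2)/44 = 44/44 = 1, a_11 = floor((27 + 27)/1) = 54.
  m_12 = 1*54 - 27 = 27, d_12 = (773 - 27^2)/1 = 44/1 = 44: (m_12, d_12) = (m_1, d_1) = (27, 44), so from here the quotients repeat a_1, ..., a_11; the period length is 11.
Hence the expansion of sqrt(773) is a_0 = 27 followed by the repeating block 1, 4, 13, 1, 2, 2, 1, 13, 4, 1, 54 (period 11).

[27; (1, 4, 13, 1, 2, 2, 1, 13, 4, 1, 54)]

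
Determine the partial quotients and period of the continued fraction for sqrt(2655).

Write x_i = (sqrt(2655) + m_i)/d_i with (m_0, d_0) = (0, 1). a_0 = floor(sqrt(2655)) = 51, since 51^2 = 2601 <= 2655 < 2704 = 52^2.
Iterate m_{i+1} = d_i*a_i - m_i, d_{i+1} = (2655 - m_{i+1}^2)/d_i, a_{i+1} = floor((a_0 + m_{i+1})/d_{i+1}):
  m_1 = 1*51 - 0 = 51, d_1 = (2655 - 51^2)/1 = 54/1 = 54, a_1 = floor((51 + 51)/54) = 1.
  m_2 = 54*1 - 51 = 3, d_2 = (2655 - 3^2)/54 = 2646/54 = 49, a_2 = floor((51 + 3)/49) = 1.
  m_3 = 49*1 - 3 = 46, d_3 = (2655 - 46^2)/49 = 539/49 = 11, a_3 = floor((51 + 46)/11) = 8.
  m_4 = 11*8 - 46 = 42, d_4 = (2655 - 42^2)/11 = 891/11 = 81, a_4 = floor((51 + 42)/81) = 1.
  m_5 = 81*1 - 42 = 39, d_5 = (2655 - 39^2)/81 = 1134/81 = 14, a_5 = floor((51 + 39)/14) = 6.
  m_6 = 14*6 - 39 = 45, d_6 = (2655 - 45^2)/14 = 630/14 = 45, a_6 = floor((51 + 45)/45) = 2.
  m_7 = 45*2 - 45 = 45, d_7 = (2655 - 45^2)/45 = 630/45 = 14, a_7 = floor((51 + 45)/14) = 6.
  m_8 = 14*6 - 45 = 39, d_8 = (2655 - 39^2)/14 = 1134/14 = 81, a_8 = floor((51 + 39)/81) = 1.
  m_9 = 81*1 - 39 = 42, d_9 = (2655 - 42^2)/81 = 891/81 = 11, a_9 = floor((51 + 42)/11) = 8.
  m_10 = 11*8 - 42 = 46, d_10 = (2655 - 46^2)/11 = 539/11 = 49, a_10 = floor((51 + 46)/49) = 1.
  m_11 = 49*1 - 46 = 3, d_11 = (2655 - 3^2)/49 = 2646/49 = 54, a_11 = floor((51 + 3)/54) = 1.
  m_12 = 54*1 - 3 = 51, d_12 = (2655 - 51^2)/54 = 54/54 = 1, a_12 = floor((51 + 51)/1) = 102.
  m_13 = 1*102 - 51 = 51, d_13 = (2655 - 51^2)/1 = 54/1 = 54: (m_13, d_13) = (m_1, d_1) = (51, 54), so from here the quotients repeat a_1, ..., a_12; the period length is 12.
Hence the expansion of sqrt(2655) is a_0 = 51 followed by the repeating block 1, 1, 8, 1, 6, 2, 6, 1, 8, 1, 1, 102 (period 12).

[51; (1, 1, 8, 1, 6, 2, 6, 1, 8, 1, 1, 102)]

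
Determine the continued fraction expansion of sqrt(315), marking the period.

[17; (1, 2, 1, 34)]

Write x_i = (sqrt(315) + m_i)/d_i with (m_0, d_0) = (0, 1). a_0 = floor(sqrt(315)) = 17, since 17^2 = 289 <= 315 < 324 = 18^2.
Iterate m_{i+1} = d_i*a_i - m_i, d_{i+1} = (315 - m_{i+1}^2)/d_i, a_{i+1} = floor((a_0 + m_{i+1})/d_{i+1}):
  m_1 = 1*17 - 0 = 17, d_1 = (315 - 17^2)/1 = 26/1 = 26, a_1 = floor((17 + 17)/26) = 1.
  m_2 = 26*1 - 17 = 9, d_2 = (315 - 9^2)/26 = 234/26 = 9, a_2 = floor((17 + 9)/9) = 2.
  m_3 = 9*2 - 9 = 9, d_3 = (315 - 9^2)/9 = 234/9 = 26, a_3 = floor((17 + 9)/26) = 1.
  m_4 = 26*1 - 9 = 17, d_4 = (315 - 17^2)/26 = 26/26 = 1, a_4 = floor((17 + 17)/1) = 34.
  m_5 = 1*34 - 17 = 17, d_5 = (315 - 17^2)/1 = 26/1 = 26: (m_5, d_5) = (m_1, d_1) = (17, 26), so from here the quotients repeat a_1, ..., a_4; the period length is 4.
Hence the expansion of sqrt(315) is a_0 = 17 followed by the repeating block 1, 2, 1, 34 (period 4).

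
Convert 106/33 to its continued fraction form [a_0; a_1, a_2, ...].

Run the Euclidean algorithm on 106 and 33; the successive quotients are the partial quotients a_0, a_1, ... (each step inverts the fractional part left over by the previous one):
  106 = 3*33 + 7, so a_0 = 3.
  33 = 4*7 + 5, so a_1 = 4.
  7 = 1*5 + 2, so a_2 = 1.
  5 = 2*2 + 1, so a_3 = 2.
  2 = 2*1 + 0, so a_4 = 2.
The remainder reaches 0 after 5 divisions, so the expansion has 5 partial quotients, read off in order.

[3; 4, 1, 2, 2]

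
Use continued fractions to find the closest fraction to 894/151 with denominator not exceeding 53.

Expand x = 894/151 as a continued fraction with the Euclidean algorithm:
  894 = 5*151 + 139, so a_0 = 5.
  151 = 1*139 + 12, so a_1 = 1.
  139 = 11*12 + 7, so a_2 = 11.
  12 = 1*7 + 5, so a_3 = 1.
  7 = 1*5 + 2, so a_4 = 1.
  5 = 2*2 + 1, so a_5 = 2.
  2 = 2*1 + 0, so a_6 = 2.
so x = [5; 1, 11, 1, 1, 2, 2].
Convergents (p_i = a_i*p_{i-1} + p_{i-2}, q_i = a_i*q_{i-1} + q_{i-2} with p_{-2}=0, p_{-1}=1, q_{-2}=1, q_{-1}=0), until the denominator exceeds 53:
  i=0: a_0=5, p_0 = 5*1 + 0 = 5, q_0 = 5*0 + 1 = 1.
  i=1: a_1=1, p_1 = 1*5 + 1 = 6, q_1 = 1*1 + 0 = 1.
  i=2: a_2=11, p_2 = 11*6 + 5 = 71, q_2 = 11*1 + 1 = 12.
  i=3: a_3=1, p_3 = 1*71 + 6 = 77, q_3 = 1*12 + 1 = 13.
  i=4: a_4=1, p_4 = 1*77 + 71 = 148, q_4 = 1*13 + 12 = 25.
  i=5: a_5=2, p_5 = 2*148 + 77 = 373, q_5 = 2*25 + 13 = 63.
q_5 = 63 > 53, so the last convergent with denominator <= 53 is p_4/q_4 = 148/25.
The closest fraction with denominator <= 53 is either p_4/q_4 or the intermediate fraction (k*p_4 + p_3)/(k*q_4 + q_3) with the largest k >= 1 whose denominator stays <= 53; these approach x as k grows, and every other convergent or intermediate fraction in range is farther away.
Largest k: floor((53 - q_3)/q_4) = floor((53 - 13)/25) = 1.
That gives (1*148 + 77)/(1*25 + 13) = 225/38.
Compare the errors: |x - 148/25| = |894*25 - 148*151|/(151*25) = 2/3775, and |x - 225/38| = |894*38 - 225*151|/(151*38) = 3/5738.
Cross-multiplying, 3*3775 = 11325 < 11476 = 2*5738, so 3/5738 is smaller: the intermediate fraction 225/38 is closer to x than 148/25.

225/38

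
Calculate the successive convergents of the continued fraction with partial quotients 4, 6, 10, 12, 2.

Using the convergent recurrence p_i = a_i*p_{i-1} + p_{i-2}, q_i = a_i*q_{i-1} + q_{i-2} with p_{-2}=0, p_{-1}=1, q_{-2}=1, q_{-1}=0:
  i=0: a_0=4, p_0 = 4*1 + 0 = 4, q_0 = 4*0 + 1 = 1.
  i=1: a_1=6, p_1 = 6*4 + 1 = 25, q_1 = 6*1 + 0 = 6.
  i=2: a_2=10, p_2 = 10*25 + 4 = 254, q_2 = 10*6 + 1 = 61.
  i=3: a_3=12, p_3 = 12*254 + 25 = 3073, q_3 = 12*61 + 6 = 738.
  i=4: a_4=2, p_4 = 2*3073 + 254 = 6400, q_4 = 2*738 + 61 = 1537.

4/1, 25/6, 254/61, 3073/738, 6400/1537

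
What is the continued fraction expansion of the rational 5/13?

Run the Euclidean algorithm on 5 and 13; the successive quotients are the partial quotients a_0, a_1, ... (each step inverts the fractional part left over by the previous one):
  5 = 0*13 + 5, so a_0 = 0.
  13 = 2*5 + 3, so a_1 = 2.
  5 = 1*3 + 2, so a_2 = 1.
  3 = 1*2 + 1, so a_3 = 1.
  2 = 2*1 + 0, so a_4 = 2.
The remainder reaches 0 after 5 divisions, so the expansion has 5 partial quotients, read off in order.

[0; 2, 1, 1, 2]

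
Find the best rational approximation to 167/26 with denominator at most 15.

Expand x = 167/26 as a continued fraction with the Euclidean algorithm:
  167 = 6*26 + 11, so a_0 = 6.
  26 = 2*11 + 4, so a_1 = 2.
  11 = 2*4 + 3, so a_2 = 2.
  4 = 1*3 + 1, so a_3 = 1.
  3 = 3*1 + 0, so a_4 = 3.
so x = [6; 2, 2, 1, 3].
Convergents (p_i = a_i*p_{i-1} + p_{i-2}, q_i = a_i*q_{i-1} + q_{i-2} with p_{-2}=0, p_{-1}=1, q_{-2}=1, q_{-1}=0), until the denominator exceeds 15:
  i=0: a_0=6, p_0 = 6*1 + 0 = 6, q_0 = 6*0 + 1 = 1.
  i=1: a_1=2, p_1 = 2*6 + 1 = 13, q_1 = 2*1 + 0 = 2.
  i=2: a_2=2, p_2 = 2*13 + 6 = 32, q_2 = 2*2 + 1 = 5.
  i=3: a_3=1, p_3 = 1*32 + 13 = 45, q_3 = 1*5 + 2 = 7.
  i=4: a_4=3, p_4 = 3*45 + 32 = 167, q_4 = 3*7 + 5 = 26.
q_4 = 26 > 15, so the last convergent with denominator <= 15 is p_3/q_3 = 45/7.
The closest fraction with denominator <= 15 is either p_3/q_3 or the intermediate fraction (k*p_3 + p_2)/(k*q_3 + q_2) with the largest k >= 1 whose denominator stays <= 15; these approach x as k grows, and every other convergent or intermediate fraction in range is farther away.
Largest k: floor((15 - q_2)/q_3) = floor((15 - 5)/7) = 1.
That gives (1*45 + 32)/(1*7 + 5) = 77/12.
Compare the errors: |x - 45/7| = |167*7 - 45*26|/(26*7) = 1/182, and |x - 77/12| = |167*12 - 77*26|/(26*12) = 2/312.
Cross-multiplying, 1*312 = 312 < 364 = 2*182, so 1/182 is smaller: the convergent 45/7 is closer to x than 77/12.

45/7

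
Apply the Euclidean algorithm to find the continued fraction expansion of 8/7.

Run the Euclidean algorithm on 8 and 7; the successive quotients are the partial quotients a_0, a_1, ... (each step inverts the fractional part left over by the previous one):
  8 = 1*7 + 1, so a_0 = 1.
  7 = 7*1 + 0, so a_1 = 7.
The remainder reaches 0 after 2 divisions, so the expansion has 2 partial quotients, read off in order.

[1; 7]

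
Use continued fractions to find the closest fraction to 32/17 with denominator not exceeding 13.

17/9

Expand x = 32/17 as a continued fraction with the Euclidean algorithm:
  32 = 1*17 + 15, so a_0 = 1.
  17 = 1*15 + 2, so a_1 = 1.
  15 = 7*2 + 1, so a_2 = 7.
  2 = 2*1 + 0, so a_3 = 2.
so x = [1; 1, 7, 2].
Convergents (p_i = a_i*p_{i-1} + p_{i-2}, q_i = a_i*q_{i-1} + q_{i-2} with p_{-2}=0, p_{-1}=1, q_{-2}=1, q_{-1}=0), until the denominator exceeds 13:
  i=0: a_0=1, p_0 = 1*1 + 0 = 1, q_0 = 1*0 + 1 = 1.
  i=1: a_1=1, p_1 = 1*1 + 1 = 2, q_1 = 1*1 + 0 = 1.
  i=2: a_2=7, p_2 = 7*2 + 1 = 15, q_2 = 7*1 + 1 = 8.
  i=3: a_3=2, p_3 = 2*15 + 2 = 32, q_3 = 2*8 + 1 = 17.
q_3 = 17 > 13, so the last convergent with denominator <= 13 is p_2/q_2 = 15/8.
The closest fraction with denominator <= 13 is either p_2/q_2 or the intermediate fraction (k*p_2 + p_1)/(k*q_2 + q_1) with the largest k >= 1 whose denominator stays <= 13; these approach x as k grows, and every other convergent or intermediate fraction in range is farther away.
Largest k: floor((13 - q_1)/q_2) = floor((13 - 1)/8) = 1.
That gives (1*15 + 2)/(1*8 + 1) = 17/9.
Compare the errors: |x - 15/8| = |32*8 - 15*17|/(17*8) = 1/136, and |x - 17/9| = |32*9 - 17*17|/(17*9) = 1/153.
Cross-multiplying, 1*136 = 136 < 153 = 1*153, so 1/153 is smaller: the intermediate fraction 17/9 is closer to x than 15/8.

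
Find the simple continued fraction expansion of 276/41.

Run the Euclidean algorithm on 276 and 41; the successive quotients are the partial quotients a_0, a_1, ... (each step inverts the fractional part left over by the previous one):
  276 = 6*41 + 30, so a_0 = 6.
  41 = 1*30 + 11, so a_1 = 1.
  30 = 2*11 + 8, so a_2 = 2.
  11 = 1*8 + 3, so a_3 = 1.
  8 = 2*3 + 2, so a_4 = 2.
  3 = 1*2 + 1, so a_5 = 1.
  2 = 2*1 + 0, so a_6 = 2.
The remainder reaches 0 after 7 divisions, so the expansion has 7 partial quotients, read off in order.

[6; 1, 2, 1, 2, 1, 2]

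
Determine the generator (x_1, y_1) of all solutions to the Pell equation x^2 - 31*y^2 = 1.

(x, y) = (1520, 273)

First expand sqrt(31) as a continued fraction. With x_i = (sqrt(31) + m_i)/d_i and (m_0, d_0) = (0, 1): a_0 = floor(sqrt(31)) = 5, since 5^2 = 25 <= 31 < 36 = 6^2.
Iterate m_{i+1} = d_i*a_i - m_i, d_{i+1} = (31 - m_{i+1}^2)/d_i, a_{i+1} = floor((a_0 + m_{i+1})/d_{i+1}):
  m_1 = 1*5 - 0 = 5, d_1 = (31 - 5^2)/1 = 6/1 = 6, a_1 = floor((5 + 5)/6) = 1.
  m_2 = 6*1 - 5 = 1, d_2 = (31 - 1^2)/6 = 30/6 = 5, a_2 = floor((5 + 1)/5) = 1.
  m_3 = 5*1 - 1 = 4, d_3 = (31 - 4^2)/5 = 15/5 = 3, a_3 = floor((5 + 4)/3) = 3.
  m_4 = 3*3 - 4 = 5, d_4 = (31 - 5^2)/3 = 6/3 = 2, a_4 = floor((5 + 5)/2) = 5.
  m_5 = 2*5 - 5 = 5, d_5 = (31 - 5^2)/2 = 6/2 = 3, a_5 = floor((5 + 5)/3) = 3.
  m_6 = 3*3 - 5 = 4, d_6 = (31 - 4^2)/3 = 15/3 = 5, a_6 = floor((5 + 4)/5) = 1.
  m_7 = 5*1 - 4 = 1, d_7 = (31 - 1^2)/5 = 30/5 = 6, a_7 = floor((5 + 1)/6) = 1.
  m_8 = 6*1 - 1 = 5, d_8 = (31 - 5^2)/6 = 6/6 = 1, a_8 = floor((5 + 5)/1) = 10.
  m_9 = 1*10 - 5 = 5, d_9 = (31 - 5^2)/1 = 6/1 = 6: (m_9, d_9) = (m_1, d_1) = (5, 6), so from here the quotients repeat a_1, ..., a_8; the period length is 8.
So sqrt(31) = [5; (1, 1, 3, 5, 3, 1, 1, 10)] with period length k = 8.
k is even, so the fundamental solution of x^2 - 31y^2 = 1 is (p_{k-1}, q_{k-1}) = (p_7, q_7); compute convergents through index 7.
Convergents (p_i = a_i*p_{i-1} + p_{i-2}, q_i = a_i*q_{i-1} + q_{i-2} with p_{-2}=0, p_{-1}=1, q_{-2}=1, q_{-1}=0):
  i=0: a_0=5, p_0 = 5*1 + 0 = 5, q_0 = 5*0 + 1 = 1.
  i=1: a_1=1, p_1 = 1*5 + 1 = 6, q_1 = 1*1 + 0 = 1.
  i=2: a_2=1, p_2 = 1*6 + 5 = 11, q_2 = 1*1 + 1 = 2.
  i=3: a_3=3, p_3 = 3*11 + 6 = 39, q_3 = 3*2 + 1 = 7.
  i=4: a_4=5, p_4 = 5*39 + 11 = 206, q_4 = 5*7 + 2 = 37.
  i=5: a_5=3, p_5 = 3*206 + 39 = 657, q_5 = 3*37 + 7 = 118.
  i=6: a_6=1, p_6 = 1*657 + 206 = 863, q_6 = 1*118 + 37 = 155.
  i=7: a_7=1, p_7 = 1*863 + 657 = 1520, q_7 = 1*155 + 118 = 273.
Check: 1520^2 - 31*273^2 = 2310400 - 2310399 = 1, so (x, y) = (1520, 273) solves the equation, and by the theorem it is the least positive solution.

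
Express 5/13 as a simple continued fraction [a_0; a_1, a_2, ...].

[0; 2, 1, 1, 2]

Run the Euclidean algorithm on 5 and 13; the successive quotients are the partial quotients a_0, a_1, ... (each step inverts the fractional part left over by the previous one):
  5 = 0*13 + 5, so a_0 = 0.
  13 = 2*5 + 3, so a_1 = 2.
  5 = 1*3 + 2, so a_2 = 1.
  3 = 1*2 + 1, so a_3 = 1.
  2 = 2*1 + 0, so a_4 = 2.
The remainder reaches 0 after 5 divisions, so the expansion has 5 partial quotients, read off in order.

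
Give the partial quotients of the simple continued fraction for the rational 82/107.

[0; 1, 3, 3, 1, 1, 3]

Run the Euclidean algorithm on 82 and 107; the successive quotients are the partial quotients a_0, a_1, ... (each step inverts the fractional part left over by the previous one):
  82 = 0*107 + 82, so a_0 = 0.
  107 = 1*82 + 25, so a_1 = 1.
  82 = 3*25 + 7, so a_2 = 3.
  25 = 3*7 + 4, so a_3 = 3.
  7 = 1*4 + 3, so a_4 = 1.
  4 = 1*3 + 1, so a_5 = 1.
  3 = 3*1 + 0, so a_6 = 3.
The remainder reaches 0 after 7 divisions, so the expansion has 7 partial quotients, read off in order.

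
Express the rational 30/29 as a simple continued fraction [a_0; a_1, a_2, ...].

[1; 29]

Run the Euclidean algorithm on 30 and 29; the successive quotients are the partial quotients a_0, a_1, ... (each step inverts the fractional part left over by the previous one):
  30 = 1*29 + 1, so a_0 = 1.
  29 = 29*1 + 0, so a_1 = 29.
The remainder reaches 0 after 2 divisions, so the expansion has 2 partial quotients, read off in order.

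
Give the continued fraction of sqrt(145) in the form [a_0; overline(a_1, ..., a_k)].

Write x_i = (sqrt(145) + m_i)/d_i with (m_0, d_0) = (0, 1). a_0 = floor(sqrt(145)) = 12, since 12^2 = 144 <= 145 < 169 = 13^2.
Iterate m_{i+1} = d_i*a_i - m_i, d_{i+1} = (145 - m_{i+1}^2)/d_i, a_{i+1} = floor((a_0 + m_{i+1})/d_{i+1}):
  m_1 = 1*12 - 0 = 12, d_1 = (145 - 12^2)/1 = 1/1 = 1, a_1 = floor((12 + 12)/1) = 24.
  m_2 = 1*24 - 12 = 12, d_2 = (145 - 12^2)/1 = 1/1 = 1: (m_2, d_2) = (m_1, d_1) = (12, 1), so from here the quotient a_1 repeats; the period length is 1.
Hence the expansion of sqrt(145) is a_0 = 12 followed by the repeating block 24 (period 1).

[12; overline(24)]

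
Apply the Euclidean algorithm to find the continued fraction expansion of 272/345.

[0; 1, 3, 1, 2, 1, 1, 1, 6]

Run the Euclidean algorithm on 272 and 345; the successive quotients are the partial quotients a_0, a_1, ... (each step inverts the fractional part left over by the previous one):
  272 = 0*345 + 272, so a_0 = 0.
  345 = 1*272 + 73, so a_1 = 1.
  272 = 3*73 + 53, so a_2 = 3.
  73 = 1*53 + 20, so a_3 = 1.
  53 = 2*20 + 13, so a_4 = 2.
  20 = 1*13 + 7, so a_5 = 1.
  13 = 1*7 + 6, so a_6 = 1.
  7 = 1*6 + 1, so a_7 = 1.
  6 = 6*1 + 0, so a_8 = 6.
The remainder reaches 0 after 9 divisions, so the expansion has 9 partial quotients, read off in order.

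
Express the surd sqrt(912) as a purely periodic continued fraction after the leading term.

[30; (5, 60)]

Write x_i = (sqrt(912) + m_i)/d_i with (m_0, d_0) = (0, 1). a_0 = floor(sqrt(912)) = 30, since 30^2 = 900 <= 912 < 961 = 31^2.
Iterate m_{i+1} = d_i*a_i - m_i, d_{i+1} = (912 - m_{i+1}^2)/d_i, a_{i+1} = floor((a_0 + m_{i+1})/d_{i+1}):
  m_1 = 1*30 - 0 = 30, d_1 = (912 - 30^2)/1 = 12/1 = 12, a_1 = floor((30 + 30)/12) = 5.
  m_2 = 12*5 - 30 = 30, d_2 = (912 - 30^2)/12 = 12/12 = 1, a_2 = floor((30 + 30)/1) = 60.
  m_3 = 1*60 - 30 = 30, d_3 = (912 - 30^2)/1 = 12/1 = 12: (m_3, d_3) = (m_1, d_1) = (30, 12), so from here the quotients repeat a_1, a_2; the period length is 2.
Hence the expansion of sqrt(912) is a_0 = 30 followed by the repeating block 5, 60 (period 2).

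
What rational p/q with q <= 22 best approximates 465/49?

Expand x = 465/49 as a continued fraction with the Euclidean algorithm:
  465 = 9*49 + 24, so a_0 = 9.
  49 = 2*24 + 1, so a_1 = 2.
  24 = 24*1 + 0, so a_2 = 24.
so x = [9; 2, 24].
Convergents (p_i = a_i*p_{i-1} + p_{i-2}, q_i = a_i*q_{i-1} + q_{i-2} with p_{-2}=0, p_{-1}=1, q_{-2}=1, q_{-1}=0), until the denominator exceeds 22:
  i=0: a_0=9, p_0 = 9*1 + 0 = 9, q_0 = 9*0 + 1 = 1.
  i=1: a_1=2, p_1 = 2*9 + 1 = 19, q_1 = 2*1 + 0 = 2.
  i=2: a_2=24, p_2 = 24*19 + 9 = 465, q_2 = 24*2 + 1 = 49.
q_2 = 49 > 22, so the last convergent with denominator <= 22 is p_1/q_1 = 19/2.
The closest fraction with denominator <= 22 is either p_1/q_1 or the intermediate fraction (k*p_1 + p_0)/(k*q_1 + q_0) with the largest k >= 1 whose denominator stays <= 22; these approach x as k grows, and every other convergent or intermediate fraction in range is farther away.
Largest k: floor((22 - q_0)/q_1) = floor((22 - 1)/2) = 10.
That gives (10*19 + 9)/(10*2 + 1) = 199/21.
Compare the errors: |x - 19/2| = |465*2 - 19*49|/(49*2) = 1/98, and |x - 199/21| = |465*21 - 199*49|/(49*21) = 14/1029.
Cross-multiplying, 1*1029 = 1029 < 1372 = 14*98, so 1/98 is smaller: the convergent 19/2 is closer to x than 199/21.

19/2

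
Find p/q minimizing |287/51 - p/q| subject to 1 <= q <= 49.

242/43

Expand x = 287/51 as a continued fraction with the Euclidean algorithm:
  287 = 5*51 + 32, so a_0 = 5.
  51 = 1*32 + 19, so a_1 = 1.
  32 = 1*19 + 13, so a_2 = 1.
  19 = 1*13 + 6, so a_3 = 1.
  13 = 2*6 + 1, so a_4 = 2.
  6 = 6*1 + 0, so a_5 = 6.
so x = [5; 1, 1, 1, 2, 6].
Convergents (p_i = a_i*p_{i-1} + p_{i-2}, q_i = a_i*q_{i-1} + q_{i-2} with p_{-2}=0, p_{-1}=1, q_{-2}=1, q_{-1}=0), until the denominator exceeds 49:
  i=0: a_0=5, p_0 = 5*1 + 0 = 5, q_0 = 5*0 + 1 = 1.
  i=1: a_1=1, p_1 = 1*5 + 1 = 6, q_1 = 1*1 + 0 = 1.
  i=2: a_2=1, p_2 = 1*6 + 5 = 11, q_2 = 1*1 + 1 = 2.
  i=3: a_3=1, p_3 = 1*11 + 6 = 17, q_3 = 1*2 + 1 = 3.
  i=4: a_4=2, p_4 = 2*17 + 11 = 45, q_4 = 2*3 + 2 = 8.
  i=5: a_5=6, p_5 = 6*45 + 17 = 287, q_5 = 6*8 + 3 = 51.
q_5 = 51 > 49, so the last convergent with denominator <= 49 is p_4/q_4 = 45/8.
The closest fraction with denominator <= 49 is either p_4/q_4 or the intermediate fraction (k*p_4 + p_3)/(k*q_4 + q_3) with the largest k >= 1 whose denominator stays <= 49; these approach x as k grows, and every other convergent or intermediate fraction in range is farther away.
Largest k: floor((49 - q_3)/q_4) = floor((49 - 3)/8) = 5.
That gives (5*45 + 17)/(5*8 + 3) = 242/43.
Compare the errors: |x - 45/8| = |287*8 - 45*51|/(51*8) = 1/408, and |x - 242/43| = |287*43 - 242*51|/(51*43) = 1/2193.
Cross-multiplying, 1*408 = 408 < 2193 = 1*2193, so 1/2193 is smaller: the intermediate fraction 242/43 is closer to x than 45/8.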